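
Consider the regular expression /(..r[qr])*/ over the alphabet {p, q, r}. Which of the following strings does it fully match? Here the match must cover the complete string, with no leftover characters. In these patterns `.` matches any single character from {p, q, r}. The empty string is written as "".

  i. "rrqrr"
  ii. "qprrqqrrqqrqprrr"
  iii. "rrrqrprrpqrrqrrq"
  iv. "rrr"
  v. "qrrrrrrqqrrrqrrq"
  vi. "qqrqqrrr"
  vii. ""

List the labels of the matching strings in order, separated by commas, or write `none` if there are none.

i → no match
ii → match
iii → match
iv → no match
v → match
vi → match
vii → match

ii, iii, v, vi, vii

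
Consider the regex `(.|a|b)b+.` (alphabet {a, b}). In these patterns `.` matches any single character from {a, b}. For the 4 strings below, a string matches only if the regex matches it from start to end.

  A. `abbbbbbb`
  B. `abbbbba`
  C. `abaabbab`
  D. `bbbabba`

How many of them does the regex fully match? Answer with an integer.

A → match
B → match
C → no match
D → no match
Total matched: 2

2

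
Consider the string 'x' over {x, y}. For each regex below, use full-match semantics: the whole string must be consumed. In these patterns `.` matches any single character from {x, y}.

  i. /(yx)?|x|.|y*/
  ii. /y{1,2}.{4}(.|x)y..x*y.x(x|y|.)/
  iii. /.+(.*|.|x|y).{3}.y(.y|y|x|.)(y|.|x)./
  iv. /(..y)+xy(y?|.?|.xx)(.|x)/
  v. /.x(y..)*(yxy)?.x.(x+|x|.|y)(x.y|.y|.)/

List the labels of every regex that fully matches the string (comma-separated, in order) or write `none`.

i → match
ii → no match — must start with 'y'
iii → no match
iv → no match
v → no match

i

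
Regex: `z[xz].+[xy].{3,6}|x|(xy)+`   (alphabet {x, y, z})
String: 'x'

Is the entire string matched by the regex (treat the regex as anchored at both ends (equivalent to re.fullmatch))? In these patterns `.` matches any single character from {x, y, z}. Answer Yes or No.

Yes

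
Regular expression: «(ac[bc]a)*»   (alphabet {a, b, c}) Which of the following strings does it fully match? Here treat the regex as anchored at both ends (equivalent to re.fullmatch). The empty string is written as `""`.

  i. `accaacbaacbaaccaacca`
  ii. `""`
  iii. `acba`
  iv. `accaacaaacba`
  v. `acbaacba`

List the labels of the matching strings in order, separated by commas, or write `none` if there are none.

i → match
ii → match
iii → match
iv → no match
v → match

i, ii, iii, v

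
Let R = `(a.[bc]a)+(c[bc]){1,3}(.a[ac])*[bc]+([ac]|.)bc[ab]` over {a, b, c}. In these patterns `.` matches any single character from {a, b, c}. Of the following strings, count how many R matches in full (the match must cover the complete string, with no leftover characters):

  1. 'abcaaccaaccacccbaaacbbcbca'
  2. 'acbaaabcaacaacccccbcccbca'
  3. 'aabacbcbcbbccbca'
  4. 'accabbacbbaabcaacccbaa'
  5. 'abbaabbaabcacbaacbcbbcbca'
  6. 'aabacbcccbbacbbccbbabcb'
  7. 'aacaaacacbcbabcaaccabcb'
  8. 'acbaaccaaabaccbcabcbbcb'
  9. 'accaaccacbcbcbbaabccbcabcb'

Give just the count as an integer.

1 → match
2 → no match
3 → match
4 → no match
5 → match
6 → match
7 → no match
8 → no match
9 → match
Total matched: 5

5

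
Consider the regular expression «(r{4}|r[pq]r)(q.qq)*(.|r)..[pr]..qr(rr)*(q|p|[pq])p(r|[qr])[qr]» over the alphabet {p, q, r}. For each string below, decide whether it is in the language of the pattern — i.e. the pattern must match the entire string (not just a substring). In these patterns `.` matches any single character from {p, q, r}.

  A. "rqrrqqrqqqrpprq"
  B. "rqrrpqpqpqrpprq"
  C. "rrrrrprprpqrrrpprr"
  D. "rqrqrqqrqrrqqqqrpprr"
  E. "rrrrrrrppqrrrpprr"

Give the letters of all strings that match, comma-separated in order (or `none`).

A, B, C

A → match
B → match
C → match
D → no match
E → no match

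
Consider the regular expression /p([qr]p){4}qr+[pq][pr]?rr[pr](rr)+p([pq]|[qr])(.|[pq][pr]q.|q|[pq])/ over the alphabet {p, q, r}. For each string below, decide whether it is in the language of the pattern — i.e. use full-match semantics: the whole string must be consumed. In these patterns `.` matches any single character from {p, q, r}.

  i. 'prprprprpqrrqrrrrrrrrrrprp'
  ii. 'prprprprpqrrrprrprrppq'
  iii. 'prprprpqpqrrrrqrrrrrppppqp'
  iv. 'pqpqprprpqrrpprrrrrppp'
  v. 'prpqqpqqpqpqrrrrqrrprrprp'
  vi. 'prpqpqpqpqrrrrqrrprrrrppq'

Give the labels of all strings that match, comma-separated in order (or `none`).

i, ii, iii, iv, vi

i → match
ii → match
iii → match
iv → match
v → no match
vi → match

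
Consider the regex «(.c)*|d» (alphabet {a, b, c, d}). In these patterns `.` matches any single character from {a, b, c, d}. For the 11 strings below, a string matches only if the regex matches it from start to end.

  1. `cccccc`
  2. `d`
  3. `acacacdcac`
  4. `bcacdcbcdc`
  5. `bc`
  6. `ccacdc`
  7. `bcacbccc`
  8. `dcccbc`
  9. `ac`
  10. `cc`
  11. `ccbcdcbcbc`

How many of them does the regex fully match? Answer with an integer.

11

1 → match
2 → match
3 → match
4 → match
5 → match
6 → match
7 → match
8 → match
9 → match
10 → match
11 → match
Total matched: 11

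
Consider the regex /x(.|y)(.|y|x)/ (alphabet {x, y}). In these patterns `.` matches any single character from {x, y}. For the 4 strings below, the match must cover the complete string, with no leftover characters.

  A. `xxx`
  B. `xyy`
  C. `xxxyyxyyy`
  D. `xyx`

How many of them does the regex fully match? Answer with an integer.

3

A → match
B → match
C → no match
D → match
Total matched: 3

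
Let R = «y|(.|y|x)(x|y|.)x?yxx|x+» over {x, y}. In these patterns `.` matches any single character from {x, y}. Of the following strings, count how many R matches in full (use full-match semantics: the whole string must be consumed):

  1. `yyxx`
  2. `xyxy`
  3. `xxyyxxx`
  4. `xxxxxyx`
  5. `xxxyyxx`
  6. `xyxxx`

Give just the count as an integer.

0

1 → no match
2 → no match
3 → no match
4 → no match
5 → no match
6 → no match
Total matched: 0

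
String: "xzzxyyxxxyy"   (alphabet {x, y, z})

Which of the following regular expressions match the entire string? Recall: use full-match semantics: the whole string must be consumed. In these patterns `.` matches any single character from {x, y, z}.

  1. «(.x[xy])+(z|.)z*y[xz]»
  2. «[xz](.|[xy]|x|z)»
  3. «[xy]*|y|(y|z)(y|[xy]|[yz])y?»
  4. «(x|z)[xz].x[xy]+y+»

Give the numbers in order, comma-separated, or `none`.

4

1 → no match
2 → no match
3 → no match
4 → match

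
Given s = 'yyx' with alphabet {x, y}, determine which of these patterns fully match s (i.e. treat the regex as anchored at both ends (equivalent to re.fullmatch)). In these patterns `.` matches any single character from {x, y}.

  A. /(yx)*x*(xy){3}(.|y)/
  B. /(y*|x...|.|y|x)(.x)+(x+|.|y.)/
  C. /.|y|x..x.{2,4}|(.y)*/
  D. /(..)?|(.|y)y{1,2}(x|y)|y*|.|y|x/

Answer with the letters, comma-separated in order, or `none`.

A → no match
B → no match
C → no match
D → match

D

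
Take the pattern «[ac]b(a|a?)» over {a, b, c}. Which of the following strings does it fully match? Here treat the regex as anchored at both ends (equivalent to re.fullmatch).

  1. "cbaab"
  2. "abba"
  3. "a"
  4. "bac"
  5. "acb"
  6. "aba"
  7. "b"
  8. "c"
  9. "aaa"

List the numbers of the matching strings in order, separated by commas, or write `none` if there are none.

6

1 → no match
2 → no match
3 → no match
4 → no match
5 → no match
6 → match
7 → no match
8 → no match
9 → no match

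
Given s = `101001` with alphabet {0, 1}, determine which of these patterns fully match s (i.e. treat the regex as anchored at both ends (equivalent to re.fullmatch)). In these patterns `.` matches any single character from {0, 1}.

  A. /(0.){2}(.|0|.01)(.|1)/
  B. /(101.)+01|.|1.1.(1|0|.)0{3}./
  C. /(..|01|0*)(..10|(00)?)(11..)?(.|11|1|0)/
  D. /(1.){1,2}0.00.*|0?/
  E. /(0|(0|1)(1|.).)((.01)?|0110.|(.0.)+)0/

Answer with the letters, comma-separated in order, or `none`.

B

A → no match — must start with `0`
B → match
C → no match
D → no match
E → no match — must end with `0`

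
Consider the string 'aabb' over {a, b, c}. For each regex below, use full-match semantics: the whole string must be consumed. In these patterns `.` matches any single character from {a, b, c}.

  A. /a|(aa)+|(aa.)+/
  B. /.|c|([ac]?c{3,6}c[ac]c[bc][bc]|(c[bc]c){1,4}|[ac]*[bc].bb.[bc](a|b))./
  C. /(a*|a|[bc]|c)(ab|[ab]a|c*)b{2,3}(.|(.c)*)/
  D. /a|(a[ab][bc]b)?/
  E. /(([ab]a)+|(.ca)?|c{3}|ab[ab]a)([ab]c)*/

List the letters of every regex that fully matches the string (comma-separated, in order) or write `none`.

A → no match
B → no match
C → match
D → match
E → no match

C, D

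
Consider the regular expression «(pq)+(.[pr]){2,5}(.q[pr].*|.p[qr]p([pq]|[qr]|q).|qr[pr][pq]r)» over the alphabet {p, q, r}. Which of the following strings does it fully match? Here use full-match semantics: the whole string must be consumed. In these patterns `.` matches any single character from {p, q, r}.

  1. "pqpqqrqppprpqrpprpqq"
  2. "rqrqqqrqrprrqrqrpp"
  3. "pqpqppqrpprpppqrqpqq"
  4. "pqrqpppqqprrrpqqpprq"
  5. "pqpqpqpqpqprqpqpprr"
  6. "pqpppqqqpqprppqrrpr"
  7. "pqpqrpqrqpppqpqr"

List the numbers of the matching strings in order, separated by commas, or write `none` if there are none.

1, 7

1 → match
2 → no match — must start with "pq"
3 → no match
4 → no match
5 → no match
6 → no match
7 → match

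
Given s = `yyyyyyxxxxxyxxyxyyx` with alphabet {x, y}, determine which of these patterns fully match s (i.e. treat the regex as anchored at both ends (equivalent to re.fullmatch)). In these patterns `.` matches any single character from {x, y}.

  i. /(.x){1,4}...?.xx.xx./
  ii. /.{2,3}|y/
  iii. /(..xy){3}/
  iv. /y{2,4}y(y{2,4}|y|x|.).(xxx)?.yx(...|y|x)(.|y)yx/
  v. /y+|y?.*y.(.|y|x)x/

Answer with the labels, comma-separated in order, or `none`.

iv

i → no match
ii → no match
iii → no match — must end with `xy`
iv → match
v → no match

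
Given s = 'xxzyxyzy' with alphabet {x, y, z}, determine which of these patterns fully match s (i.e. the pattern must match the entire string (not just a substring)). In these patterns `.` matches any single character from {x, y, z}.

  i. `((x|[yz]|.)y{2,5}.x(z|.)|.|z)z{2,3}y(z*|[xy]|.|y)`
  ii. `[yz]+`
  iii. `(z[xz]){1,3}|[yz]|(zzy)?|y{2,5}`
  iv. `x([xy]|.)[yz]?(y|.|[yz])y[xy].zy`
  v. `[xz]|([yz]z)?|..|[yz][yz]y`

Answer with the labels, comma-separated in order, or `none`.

i → no match
ii → no match
iii → no match
iv → match
v → no match

iv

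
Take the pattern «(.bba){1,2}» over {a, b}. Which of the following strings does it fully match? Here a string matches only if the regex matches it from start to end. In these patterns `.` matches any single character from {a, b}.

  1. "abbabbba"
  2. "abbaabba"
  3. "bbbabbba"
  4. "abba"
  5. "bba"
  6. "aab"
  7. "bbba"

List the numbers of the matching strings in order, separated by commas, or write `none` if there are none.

1, 2, 3, 4, 7

1 → match
2 → match
3 → match
4 → match
5 → no match
6 → no match — must end with "bba"
7 → match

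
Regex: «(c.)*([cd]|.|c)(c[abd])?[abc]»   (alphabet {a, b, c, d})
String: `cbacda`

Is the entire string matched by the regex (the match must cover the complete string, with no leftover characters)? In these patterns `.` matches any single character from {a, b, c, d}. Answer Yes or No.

Yes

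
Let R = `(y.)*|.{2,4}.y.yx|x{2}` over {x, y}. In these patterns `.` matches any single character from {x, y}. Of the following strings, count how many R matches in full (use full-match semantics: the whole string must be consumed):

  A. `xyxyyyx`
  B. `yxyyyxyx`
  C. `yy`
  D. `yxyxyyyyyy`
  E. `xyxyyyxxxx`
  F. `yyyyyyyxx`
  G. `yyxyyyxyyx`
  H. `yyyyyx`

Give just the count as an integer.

5

A → match
B → match
C → match
D → match
E → no match
F → no match
G → no match
H → match
Total matched: 5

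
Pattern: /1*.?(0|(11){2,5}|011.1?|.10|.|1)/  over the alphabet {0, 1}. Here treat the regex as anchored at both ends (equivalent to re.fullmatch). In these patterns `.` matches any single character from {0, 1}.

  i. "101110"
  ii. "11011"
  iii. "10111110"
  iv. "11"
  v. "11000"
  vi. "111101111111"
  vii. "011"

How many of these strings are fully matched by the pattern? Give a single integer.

i → no match
ii → no match
iii → no match
iv → match
v → no match
vi → no match
vii → no match
Total matched: 1

1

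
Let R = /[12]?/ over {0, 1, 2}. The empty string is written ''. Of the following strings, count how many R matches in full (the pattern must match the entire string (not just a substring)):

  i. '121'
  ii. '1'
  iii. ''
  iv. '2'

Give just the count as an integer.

3

i → no match
ii → match
iii → match
iv → match
Total matched: 3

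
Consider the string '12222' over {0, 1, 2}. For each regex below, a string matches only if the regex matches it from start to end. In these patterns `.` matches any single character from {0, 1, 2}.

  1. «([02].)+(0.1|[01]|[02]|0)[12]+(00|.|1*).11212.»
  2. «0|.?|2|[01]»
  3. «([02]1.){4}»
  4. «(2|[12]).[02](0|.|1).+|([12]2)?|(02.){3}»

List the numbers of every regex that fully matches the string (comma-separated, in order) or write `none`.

4

1 → no match
2 → no match
3 → no match
4 → match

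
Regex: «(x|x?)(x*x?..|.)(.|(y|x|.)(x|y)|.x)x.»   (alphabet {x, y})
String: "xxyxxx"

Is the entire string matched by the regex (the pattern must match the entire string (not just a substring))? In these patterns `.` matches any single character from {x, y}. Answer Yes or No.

Yes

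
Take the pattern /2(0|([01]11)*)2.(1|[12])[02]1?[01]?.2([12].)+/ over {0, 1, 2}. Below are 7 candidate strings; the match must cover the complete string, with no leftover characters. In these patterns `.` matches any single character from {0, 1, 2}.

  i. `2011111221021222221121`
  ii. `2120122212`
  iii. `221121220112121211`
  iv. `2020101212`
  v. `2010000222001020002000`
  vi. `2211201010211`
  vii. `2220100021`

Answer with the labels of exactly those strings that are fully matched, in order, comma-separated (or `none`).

i → no match
ii. `2120122212` → no match
iii → no match
iv. `2020101212` → match
v → no match
vi → no match
vii. `2220100021` → no match

iv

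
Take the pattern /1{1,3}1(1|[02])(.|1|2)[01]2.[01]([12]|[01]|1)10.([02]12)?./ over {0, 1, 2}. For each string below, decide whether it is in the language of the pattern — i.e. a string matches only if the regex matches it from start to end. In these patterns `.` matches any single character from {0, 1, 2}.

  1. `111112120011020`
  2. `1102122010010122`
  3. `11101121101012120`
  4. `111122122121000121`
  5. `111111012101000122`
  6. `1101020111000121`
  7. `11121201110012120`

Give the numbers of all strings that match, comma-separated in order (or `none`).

1 → match
2 → no match
3 → match
4 → match
5 → no match
6 → match
7 → no match

1, 3, 4, 6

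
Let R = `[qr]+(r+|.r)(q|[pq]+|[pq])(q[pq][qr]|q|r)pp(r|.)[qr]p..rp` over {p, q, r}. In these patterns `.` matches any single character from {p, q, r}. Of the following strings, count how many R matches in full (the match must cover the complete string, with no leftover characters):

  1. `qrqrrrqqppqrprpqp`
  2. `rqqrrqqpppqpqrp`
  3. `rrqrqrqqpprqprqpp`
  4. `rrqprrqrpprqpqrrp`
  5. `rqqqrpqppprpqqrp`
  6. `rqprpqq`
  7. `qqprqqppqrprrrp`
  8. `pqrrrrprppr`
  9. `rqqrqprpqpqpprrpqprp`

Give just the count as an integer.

3

1 → no match — must end with `rp`
2 → no match
3 → no match — must end with `rp`
4 → no match
5 → match
6 → no match — must end with `rp`
7 → match
8 → no match — must end with `rp`
9 → match
Total matched: 3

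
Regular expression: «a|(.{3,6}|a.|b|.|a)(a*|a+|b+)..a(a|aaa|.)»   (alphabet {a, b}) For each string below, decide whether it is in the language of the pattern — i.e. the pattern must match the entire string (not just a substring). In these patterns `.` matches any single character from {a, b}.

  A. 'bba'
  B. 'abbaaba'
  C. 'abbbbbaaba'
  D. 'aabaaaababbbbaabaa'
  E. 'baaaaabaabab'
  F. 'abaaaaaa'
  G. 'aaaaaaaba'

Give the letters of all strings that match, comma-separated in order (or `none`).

F

A → no match
B → no match
C → no match
D → no match
E → no match
F → match
G → no match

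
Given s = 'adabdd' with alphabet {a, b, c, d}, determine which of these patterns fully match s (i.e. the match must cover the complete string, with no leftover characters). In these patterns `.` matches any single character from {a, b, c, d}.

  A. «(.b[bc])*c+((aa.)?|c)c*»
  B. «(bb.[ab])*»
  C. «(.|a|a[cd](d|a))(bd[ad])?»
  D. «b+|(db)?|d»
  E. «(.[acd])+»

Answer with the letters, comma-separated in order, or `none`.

A → no match
B → no match
C → match
D → no match
E → no match

C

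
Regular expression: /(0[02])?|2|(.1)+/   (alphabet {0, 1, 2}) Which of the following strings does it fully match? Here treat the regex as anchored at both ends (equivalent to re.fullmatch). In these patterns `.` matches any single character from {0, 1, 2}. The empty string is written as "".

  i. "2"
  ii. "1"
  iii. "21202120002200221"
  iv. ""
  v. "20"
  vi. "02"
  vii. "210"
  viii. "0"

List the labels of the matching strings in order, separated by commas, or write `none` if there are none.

i, iv, vi

i → match
ii → no match
iii → no match
iv → match
v → no match
vi → match
vii → no match
viii → no match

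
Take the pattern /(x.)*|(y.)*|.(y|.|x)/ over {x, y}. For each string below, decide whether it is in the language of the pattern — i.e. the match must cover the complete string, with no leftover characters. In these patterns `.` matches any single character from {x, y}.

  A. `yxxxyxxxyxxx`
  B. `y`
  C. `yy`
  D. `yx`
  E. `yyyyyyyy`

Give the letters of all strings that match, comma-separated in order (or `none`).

C, D, E

A → no match
B → no match
C → match
D → match
E → match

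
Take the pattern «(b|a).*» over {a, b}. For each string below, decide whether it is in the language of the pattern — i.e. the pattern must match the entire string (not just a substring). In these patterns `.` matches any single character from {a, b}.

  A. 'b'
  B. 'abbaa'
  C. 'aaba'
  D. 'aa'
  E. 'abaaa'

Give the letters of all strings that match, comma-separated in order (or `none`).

A → match
B → match
C → match
D → match
E → match

A, B, C, D, E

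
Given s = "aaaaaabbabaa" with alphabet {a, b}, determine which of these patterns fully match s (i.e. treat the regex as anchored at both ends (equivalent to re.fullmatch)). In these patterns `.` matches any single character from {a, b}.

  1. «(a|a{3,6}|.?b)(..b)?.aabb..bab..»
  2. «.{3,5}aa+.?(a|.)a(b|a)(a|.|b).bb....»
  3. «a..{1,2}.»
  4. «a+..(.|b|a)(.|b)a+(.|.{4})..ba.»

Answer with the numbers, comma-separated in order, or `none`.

1 → no match
2 → no match
3 → no match
4 → match

4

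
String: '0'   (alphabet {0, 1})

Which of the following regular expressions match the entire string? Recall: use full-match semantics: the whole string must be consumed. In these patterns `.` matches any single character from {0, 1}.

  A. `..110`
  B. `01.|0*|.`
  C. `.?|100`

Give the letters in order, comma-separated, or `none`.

A → no match — must end with '110'
B → match
C → match

B, C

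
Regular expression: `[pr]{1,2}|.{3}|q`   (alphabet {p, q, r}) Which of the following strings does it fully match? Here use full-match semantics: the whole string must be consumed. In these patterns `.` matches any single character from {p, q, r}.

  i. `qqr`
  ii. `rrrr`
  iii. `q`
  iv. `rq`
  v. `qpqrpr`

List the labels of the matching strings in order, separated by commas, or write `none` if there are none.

i → match
ii → no match
iii → match
iv → no match
v → no match

i, iii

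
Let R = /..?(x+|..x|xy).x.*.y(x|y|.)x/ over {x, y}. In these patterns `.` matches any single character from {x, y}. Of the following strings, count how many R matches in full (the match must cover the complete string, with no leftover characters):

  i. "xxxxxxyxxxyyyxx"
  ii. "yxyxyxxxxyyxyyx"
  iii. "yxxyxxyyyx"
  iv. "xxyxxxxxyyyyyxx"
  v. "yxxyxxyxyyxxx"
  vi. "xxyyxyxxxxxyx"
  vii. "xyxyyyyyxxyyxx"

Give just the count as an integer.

4

i → match
ii → match
iii → match
iv → match
v → no match
vi → no match
vii → no match
Total matched: 4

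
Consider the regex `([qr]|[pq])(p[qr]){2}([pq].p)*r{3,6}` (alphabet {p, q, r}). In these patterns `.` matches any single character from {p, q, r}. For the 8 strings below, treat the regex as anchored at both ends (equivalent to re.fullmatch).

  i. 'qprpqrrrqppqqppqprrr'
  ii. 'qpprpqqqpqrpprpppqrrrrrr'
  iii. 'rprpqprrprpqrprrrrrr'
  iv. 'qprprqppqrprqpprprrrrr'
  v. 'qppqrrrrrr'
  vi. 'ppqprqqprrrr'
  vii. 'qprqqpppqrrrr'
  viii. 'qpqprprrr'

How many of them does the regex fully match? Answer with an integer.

1

i → no match
ii → no match
iii → no match
iv → no match
v. 'qppqrrrrrr' → no match
vi. 'ppqprqqprrrr' → match
vii → no match
viii. 'qpqprprrr' → no match
Total matched: 1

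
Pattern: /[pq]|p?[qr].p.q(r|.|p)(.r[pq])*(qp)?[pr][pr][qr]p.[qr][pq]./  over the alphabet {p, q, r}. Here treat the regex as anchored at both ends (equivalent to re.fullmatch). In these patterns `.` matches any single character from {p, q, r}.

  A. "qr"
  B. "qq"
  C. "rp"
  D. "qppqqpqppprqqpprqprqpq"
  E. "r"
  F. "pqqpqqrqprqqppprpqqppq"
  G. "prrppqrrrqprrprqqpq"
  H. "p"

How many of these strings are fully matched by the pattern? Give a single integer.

A → no match
B → no match
C → no match
D → no match
E → no match
F → no match
G → no match
H → match
Total matched: 1

1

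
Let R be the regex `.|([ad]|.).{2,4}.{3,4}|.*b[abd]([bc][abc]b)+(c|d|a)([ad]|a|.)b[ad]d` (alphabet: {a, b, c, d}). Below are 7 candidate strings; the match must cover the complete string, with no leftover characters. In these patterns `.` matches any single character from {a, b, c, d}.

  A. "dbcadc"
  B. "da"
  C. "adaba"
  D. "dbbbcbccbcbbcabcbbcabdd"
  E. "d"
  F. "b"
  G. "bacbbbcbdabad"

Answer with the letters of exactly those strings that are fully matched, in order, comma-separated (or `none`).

A → match
B → no match
C → no match
D → match
E → match
F → match
G → match

A, D, E, F, G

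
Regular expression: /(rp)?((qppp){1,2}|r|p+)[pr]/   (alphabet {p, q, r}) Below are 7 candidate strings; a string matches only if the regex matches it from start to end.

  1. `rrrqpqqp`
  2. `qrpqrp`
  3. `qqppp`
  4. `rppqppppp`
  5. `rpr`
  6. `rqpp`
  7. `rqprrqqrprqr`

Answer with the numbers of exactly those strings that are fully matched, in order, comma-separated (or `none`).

1 → no match
2 → no match
3 → no match
4 → no match
5 → no match
6 → no match
7 → no match

none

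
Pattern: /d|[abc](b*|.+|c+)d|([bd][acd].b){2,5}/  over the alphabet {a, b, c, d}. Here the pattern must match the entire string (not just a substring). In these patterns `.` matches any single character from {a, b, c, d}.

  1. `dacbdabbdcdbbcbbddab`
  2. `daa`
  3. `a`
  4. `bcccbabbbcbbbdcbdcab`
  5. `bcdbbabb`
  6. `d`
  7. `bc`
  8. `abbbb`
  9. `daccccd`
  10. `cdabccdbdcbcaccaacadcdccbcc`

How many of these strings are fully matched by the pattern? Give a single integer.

1 → match
2 → no match
3 → no match
4 → no match
5 → match
6 → match
7 → no match
8 → no match
9 → no match
10 → no match
Total matched: 3

3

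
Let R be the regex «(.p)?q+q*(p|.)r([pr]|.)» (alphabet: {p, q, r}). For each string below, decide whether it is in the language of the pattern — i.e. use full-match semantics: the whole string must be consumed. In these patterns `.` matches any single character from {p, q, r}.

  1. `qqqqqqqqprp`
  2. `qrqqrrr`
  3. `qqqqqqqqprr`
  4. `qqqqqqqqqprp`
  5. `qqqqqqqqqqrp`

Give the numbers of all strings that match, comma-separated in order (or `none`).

1, 3, 4, 5

1 → match
2 → no match
3 → match
4 → match
5 → match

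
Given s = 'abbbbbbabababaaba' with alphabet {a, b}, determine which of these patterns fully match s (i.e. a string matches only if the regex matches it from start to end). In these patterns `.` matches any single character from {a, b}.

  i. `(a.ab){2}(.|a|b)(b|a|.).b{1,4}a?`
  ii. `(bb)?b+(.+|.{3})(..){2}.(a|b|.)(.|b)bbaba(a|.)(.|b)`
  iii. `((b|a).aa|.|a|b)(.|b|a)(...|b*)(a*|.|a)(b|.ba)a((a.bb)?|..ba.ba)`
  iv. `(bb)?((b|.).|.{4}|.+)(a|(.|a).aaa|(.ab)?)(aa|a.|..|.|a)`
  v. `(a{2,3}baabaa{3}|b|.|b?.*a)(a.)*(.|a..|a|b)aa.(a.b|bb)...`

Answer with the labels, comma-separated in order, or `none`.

i → no match
ii → no match
iii → match
iv → match
v → no match

iii, iv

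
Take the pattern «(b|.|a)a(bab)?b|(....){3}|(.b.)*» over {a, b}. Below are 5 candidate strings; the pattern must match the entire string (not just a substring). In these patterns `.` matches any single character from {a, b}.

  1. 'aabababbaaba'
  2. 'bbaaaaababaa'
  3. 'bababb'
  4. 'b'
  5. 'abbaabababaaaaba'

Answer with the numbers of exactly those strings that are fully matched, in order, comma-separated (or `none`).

1 → match
2 → match
3 → match
4 → no match
5 → no match

1, 2, 3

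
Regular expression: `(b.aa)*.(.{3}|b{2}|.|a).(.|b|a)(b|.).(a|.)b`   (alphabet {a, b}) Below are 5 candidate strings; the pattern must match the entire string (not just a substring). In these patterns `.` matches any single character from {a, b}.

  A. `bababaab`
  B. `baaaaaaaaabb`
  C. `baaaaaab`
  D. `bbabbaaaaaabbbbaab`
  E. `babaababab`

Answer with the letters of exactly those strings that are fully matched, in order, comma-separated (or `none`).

A, B, C, E

A → match
B → match
C → match
D → no match
E → match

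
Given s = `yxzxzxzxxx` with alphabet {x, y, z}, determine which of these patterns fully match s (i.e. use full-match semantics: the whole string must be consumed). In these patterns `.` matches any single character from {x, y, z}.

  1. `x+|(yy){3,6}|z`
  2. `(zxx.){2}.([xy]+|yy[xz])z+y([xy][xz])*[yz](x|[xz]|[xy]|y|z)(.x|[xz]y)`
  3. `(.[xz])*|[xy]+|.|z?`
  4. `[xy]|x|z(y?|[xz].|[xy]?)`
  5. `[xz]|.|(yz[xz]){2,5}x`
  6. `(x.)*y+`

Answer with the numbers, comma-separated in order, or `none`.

3

1 → no match
2 → no match — must start with `zxx`
3 → match
4 → no match
5 → no match
6 → no match — must end with `y`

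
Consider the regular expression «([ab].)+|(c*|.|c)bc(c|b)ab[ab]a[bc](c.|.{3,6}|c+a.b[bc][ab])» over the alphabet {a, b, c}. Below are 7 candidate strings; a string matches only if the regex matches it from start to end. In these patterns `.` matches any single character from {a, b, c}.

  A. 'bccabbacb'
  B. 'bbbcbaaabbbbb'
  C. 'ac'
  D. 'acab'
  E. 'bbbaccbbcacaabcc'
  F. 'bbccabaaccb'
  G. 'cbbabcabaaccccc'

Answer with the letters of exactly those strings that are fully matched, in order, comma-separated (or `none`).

A. 'bccabbacb' → no match
B → no match
C. 'ac' → match
D. 'acab' → match
E → no match
F. 'bbccabaaccb' → match
G → no match

C, D, F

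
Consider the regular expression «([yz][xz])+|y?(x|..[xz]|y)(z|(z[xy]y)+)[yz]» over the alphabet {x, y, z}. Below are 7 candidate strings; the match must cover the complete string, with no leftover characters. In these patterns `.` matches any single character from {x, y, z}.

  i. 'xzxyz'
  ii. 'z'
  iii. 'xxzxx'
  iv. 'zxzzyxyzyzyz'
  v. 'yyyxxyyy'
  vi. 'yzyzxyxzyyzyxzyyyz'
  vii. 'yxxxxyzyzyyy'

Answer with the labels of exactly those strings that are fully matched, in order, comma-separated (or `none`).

i, iv

i. 'xzxyz' → match
ii. 'z' → no match
iii. 'xxzxx' → no match
iv. 'zxzzyxyzyzyz' → match
v. 'yyyxxyyy' → no match
vi → no match
vii. 'yxxxxyzyzyyy' → no match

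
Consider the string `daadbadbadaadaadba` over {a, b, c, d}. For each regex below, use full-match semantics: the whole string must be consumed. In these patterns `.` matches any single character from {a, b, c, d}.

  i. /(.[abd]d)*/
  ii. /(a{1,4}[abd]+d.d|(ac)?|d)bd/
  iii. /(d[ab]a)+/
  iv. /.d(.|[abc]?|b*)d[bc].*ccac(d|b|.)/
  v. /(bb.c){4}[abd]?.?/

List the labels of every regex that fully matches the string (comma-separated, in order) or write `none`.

i → no match
ii → no match — must end with `bd`
iii → match
iv → no match
v → no match — must start with `bb`

iii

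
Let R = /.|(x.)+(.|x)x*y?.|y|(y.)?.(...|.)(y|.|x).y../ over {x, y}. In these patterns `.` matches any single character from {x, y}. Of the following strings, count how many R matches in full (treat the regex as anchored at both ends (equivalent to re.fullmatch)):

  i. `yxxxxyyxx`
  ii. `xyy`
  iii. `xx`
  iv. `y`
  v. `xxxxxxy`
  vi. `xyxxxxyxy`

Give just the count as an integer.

i → match
ii → no match
iii → no match
iv → match
v → match
vi → match
Total matched: 4

4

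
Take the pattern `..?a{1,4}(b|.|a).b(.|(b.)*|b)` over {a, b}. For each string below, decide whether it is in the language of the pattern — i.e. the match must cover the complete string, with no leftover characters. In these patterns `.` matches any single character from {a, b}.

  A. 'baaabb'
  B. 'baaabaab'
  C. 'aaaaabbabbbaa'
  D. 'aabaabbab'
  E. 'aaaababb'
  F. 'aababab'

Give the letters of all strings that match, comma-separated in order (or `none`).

A → match
B → no match
C → no match
D → no match
E → match
F → no match

A, E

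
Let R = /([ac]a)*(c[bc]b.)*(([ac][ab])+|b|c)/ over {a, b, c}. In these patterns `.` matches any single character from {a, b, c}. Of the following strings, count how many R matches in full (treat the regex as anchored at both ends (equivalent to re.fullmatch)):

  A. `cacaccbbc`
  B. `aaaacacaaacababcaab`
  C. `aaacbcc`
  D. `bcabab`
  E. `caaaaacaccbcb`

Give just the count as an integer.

2

A → match
B → no match
C → no match
D → no match
E → match
Total matched: 2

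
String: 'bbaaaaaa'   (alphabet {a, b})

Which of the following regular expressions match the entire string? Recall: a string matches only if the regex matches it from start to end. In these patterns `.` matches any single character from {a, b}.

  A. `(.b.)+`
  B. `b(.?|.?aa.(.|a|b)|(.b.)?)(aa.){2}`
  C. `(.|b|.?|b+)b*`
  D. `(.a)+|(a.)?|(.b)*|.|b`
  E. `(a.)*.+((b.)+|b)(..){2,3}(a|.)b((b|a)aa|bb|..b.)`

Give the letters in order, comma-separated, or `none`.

B

A → no match
B → match
C → no match
D → no match
E → no match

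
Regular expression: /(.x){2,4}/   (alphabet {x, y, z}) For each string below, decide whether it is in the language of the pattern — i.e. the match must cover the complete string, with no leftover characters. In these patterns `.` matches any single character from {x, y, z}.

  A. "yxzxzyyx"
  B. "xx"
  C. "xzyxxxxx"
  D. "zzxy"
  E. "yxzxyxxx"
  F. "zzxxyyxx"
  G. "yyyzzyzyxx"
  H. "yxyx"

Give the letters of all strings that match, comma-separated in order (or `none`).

A. "yxzxzyyx" → no match
B. "xx" → no match
C. "xzyxxxxx" → no match
D. "zzxy" → no match — must end with "x"
E. "yxzxyxxx" → match
F. "zzxxyyxx" → no match
G. "yyyzzyzyxx" → no match
H. "yxyx" → match

E, H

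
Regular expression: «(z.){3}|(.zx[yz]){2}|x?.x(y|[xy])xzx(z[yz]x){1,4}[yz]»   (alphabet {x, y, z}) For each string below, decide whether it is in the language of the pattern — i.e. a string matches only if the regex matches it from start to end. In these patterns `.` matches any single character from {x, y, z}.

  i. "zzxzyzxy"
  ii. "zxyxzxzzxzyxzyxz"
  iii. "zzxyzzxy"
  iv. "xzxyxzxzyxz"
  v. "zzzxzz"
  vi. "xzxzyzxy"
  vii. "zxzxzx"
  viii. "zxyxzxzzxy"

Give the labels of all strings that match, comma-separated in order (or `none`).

i, ii, iii, iv, v, vi, vii, viii

i → match
ii → match
iii → match
iv → match
v → match
vi → match
vii → match
viii → match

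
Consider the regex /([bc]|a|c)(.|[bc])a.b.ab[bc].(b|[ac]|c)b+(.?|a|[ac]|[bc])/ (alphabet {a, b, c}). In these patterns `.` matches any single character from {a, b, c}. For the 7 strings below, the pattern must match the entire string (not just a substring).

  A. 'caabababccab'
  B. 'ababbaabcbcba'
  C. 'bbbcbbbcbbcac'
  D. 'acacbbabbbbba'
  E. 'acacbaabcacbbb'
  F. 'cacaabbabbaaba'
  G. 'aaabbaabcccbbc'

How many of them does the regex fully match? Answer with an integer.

A → no match
B → match
C → no match
D → match
E → match
F → no match
G → match
Total matched: 4

4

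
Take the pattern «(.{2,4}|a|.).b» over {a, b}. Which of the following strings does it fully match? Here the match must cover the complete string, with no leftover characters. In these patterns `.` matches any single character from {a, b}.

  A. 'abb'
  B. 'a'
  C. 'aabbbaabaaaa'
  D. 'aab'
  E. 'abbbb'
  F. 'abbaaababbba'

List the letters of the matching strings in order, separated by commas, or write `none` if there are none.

A, D, E

A → match
B → no match — must end with 'b'
C → no match — must end with 'b'
D → match
E → match
F → no match — must end with 'b'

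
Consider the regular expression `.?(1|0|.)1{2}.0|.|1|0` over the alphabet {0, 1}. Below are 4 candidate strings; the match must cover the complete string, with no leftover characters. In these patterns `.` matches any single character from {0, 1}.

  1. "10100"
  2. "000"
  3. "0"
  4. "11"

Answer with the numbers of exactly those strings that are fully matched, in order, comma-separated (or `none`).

1. "10100" → no match
2. "000" → no match
3. "0" → match
4. "11" → no match

3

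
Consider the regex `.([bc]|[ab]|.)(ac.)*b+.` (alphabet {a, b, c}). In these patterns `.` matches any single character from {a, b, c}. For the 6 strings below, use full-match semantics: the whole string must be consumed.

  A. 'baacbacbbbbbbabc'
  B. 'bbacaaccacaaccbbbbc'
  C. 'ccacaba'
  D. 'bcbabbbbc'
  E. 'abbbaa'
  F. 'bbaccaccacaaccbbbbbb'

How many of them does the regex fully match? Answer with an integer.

A → no match
B → match
C → match
D → no match
E → no match
F → match
Total matched: 3

3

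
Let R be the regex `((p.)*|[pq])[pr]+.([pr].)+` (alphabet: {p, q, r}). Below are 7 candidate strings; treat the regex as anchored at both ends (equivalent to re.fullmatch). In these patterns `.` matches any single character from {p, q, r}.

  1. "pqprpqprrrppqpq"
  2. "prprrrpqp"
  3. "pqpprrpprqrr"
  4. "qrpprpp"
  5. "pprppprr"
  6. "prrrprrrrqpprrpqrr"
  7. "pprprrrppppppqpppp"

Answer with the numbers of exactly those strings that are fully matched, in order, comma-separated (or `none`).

1, 3, 4, 5, 6, 7

1 → match
2 → no match
3 → match
4 → match
5 → match
6 → match
7 → match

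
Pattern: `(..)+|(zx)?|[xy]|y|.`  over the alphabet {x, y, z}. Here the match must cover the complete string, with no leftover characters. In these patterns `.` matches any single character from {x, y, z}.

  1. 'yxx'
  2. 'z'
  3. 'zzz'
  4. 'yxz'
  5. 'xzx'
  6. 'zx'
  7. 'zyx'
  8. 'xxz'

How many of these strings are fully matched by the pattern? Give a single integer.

1. 'yxx' → no match
2. 'z' → match
3. 'zzz' → no match
4. 'yxz' → no match
5. 'xzx' → no match
6. 'zx' → match
7. 'zyx' → no match
8. 'xxz' → no match
Total matched: 2

2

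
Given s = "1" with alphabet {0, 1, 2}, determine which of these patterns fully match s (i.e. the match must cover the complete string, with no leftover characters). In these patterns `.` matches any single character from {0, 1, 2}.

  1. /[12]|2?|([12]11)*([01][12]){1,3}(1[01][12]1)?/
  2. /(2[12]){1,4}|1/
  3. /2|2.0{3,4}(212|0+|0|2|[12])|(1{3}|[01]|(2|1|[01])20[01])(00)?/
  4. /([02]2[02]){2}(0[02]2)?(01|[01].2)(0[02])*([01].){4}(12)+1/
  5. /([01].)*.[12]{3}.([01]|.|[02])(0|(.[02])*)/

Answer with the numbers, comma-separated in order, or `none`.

1, 2, 3

1 → match
2 → match
3 → match
4 → no match — must end with "121"
5 → no match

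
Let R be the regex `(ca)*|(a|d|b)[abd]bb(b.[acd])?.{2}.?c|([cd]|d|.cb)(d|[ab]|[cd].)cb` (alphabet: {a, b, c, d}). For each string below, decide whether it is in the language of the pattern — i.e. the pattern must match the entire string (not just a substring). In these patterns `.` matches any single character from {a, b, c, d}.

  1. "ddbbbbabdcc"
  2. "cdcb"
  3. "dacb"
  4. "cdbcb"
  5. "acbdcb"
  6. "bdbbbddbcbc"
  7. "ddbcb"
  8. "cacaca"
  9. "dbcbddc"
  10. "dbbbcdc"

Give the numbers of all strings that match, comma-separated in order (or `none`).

1 → match
2 → match
3 → match
4 → match
5 → match
6 → match
7 → match
8 → match
9 → no match
10 → match

1, 2, 3, 4, 5, 6, 7, 8, 10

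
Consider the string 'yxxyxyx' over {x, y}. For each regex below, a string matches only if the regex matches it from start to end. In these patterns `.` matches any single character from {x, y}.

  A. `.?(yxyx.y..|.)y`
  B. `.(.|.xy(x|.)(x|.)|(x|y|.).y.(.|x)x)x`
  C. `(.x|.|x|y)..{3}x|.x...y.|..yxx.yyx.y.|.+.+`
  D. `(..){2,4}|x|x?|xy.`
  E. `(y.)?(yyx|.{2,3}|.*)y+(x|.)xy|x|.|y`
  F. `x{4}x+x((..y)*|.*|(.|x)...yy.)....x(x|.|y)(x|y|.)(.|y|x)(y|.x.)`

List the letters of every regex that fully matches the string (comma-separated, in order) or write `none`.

A → no match — must end with 'y'
B → match
C → match
D → no match
E → no match
F → no match — must start with 'x'

B, C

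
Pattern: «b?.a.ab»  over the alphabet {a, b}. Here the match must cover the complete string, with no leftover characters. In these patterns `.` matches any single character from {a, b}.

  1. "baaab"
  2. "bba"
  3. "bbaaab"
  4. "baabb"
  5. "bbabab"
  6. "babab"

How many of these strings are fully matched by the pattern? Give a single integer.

1. "baaab" → match
2. "bba" → no match — must end with "ab"
3. "bbaaab" → match
4. "baabb" → no match — must end with "ab"
5. "bbabab" → match
6. "babab" → match
Total matched: 4

4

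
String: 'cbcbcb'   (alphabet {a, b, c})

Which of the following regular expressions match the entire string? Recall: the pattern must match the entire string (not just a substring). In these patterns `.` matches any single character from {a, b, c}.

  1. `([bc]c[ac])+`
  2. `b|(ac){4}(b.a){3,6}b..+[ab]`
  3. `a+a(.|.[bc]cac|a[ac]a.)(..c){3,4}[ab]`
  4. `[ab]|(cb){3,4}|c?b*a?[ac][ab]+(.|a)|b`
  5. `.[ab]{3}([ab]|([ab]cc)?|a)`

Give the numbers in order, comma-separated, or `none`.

1 → no match
2 → no match
3 → no match — must start with 'a'
4 → match
5 → no match

4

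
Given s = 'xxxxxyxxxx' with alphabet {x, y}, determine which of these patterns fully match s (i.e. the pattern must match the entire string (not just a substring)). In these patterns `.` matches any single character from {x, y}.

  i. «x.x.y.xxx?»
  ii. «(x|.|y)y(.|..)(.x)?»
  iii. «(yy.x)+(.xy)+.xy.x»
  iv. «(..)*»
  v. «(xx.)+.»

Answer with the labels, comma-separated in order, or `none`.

i → no match
ii → no match
iii → no match — must start with 'yy'
iv → match
v → match

iv, v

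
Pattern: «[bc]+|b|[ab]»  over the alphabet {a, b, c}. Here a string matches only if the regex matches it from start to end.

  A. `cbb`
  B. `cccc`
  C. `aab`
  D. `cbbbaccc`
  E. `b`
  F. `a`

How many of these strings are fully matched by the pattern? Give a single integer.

A → match
B → match
C → no match
D → no match
E → match
F → match
Total matched: 4

4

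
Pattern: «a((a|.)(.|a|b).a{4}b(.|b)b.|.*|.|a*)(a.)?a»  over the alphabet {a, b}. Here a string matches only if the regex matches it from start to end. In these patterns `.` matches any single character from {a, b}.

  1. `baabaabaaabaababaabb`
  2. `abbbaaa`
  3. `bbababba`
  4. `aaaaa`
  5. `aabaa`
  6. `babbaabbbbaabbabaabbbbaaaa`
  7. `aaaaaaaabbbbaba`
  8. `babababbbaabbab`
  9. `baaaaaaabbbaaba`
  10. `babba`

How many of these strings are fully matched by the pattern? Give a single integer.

4

1 → no match — must start with `a`
2. `abbbaaa` → match
3. `bbababba` → no match — must start with `a`
4. `aaaaa` → match
5. `aabaa` → match
6 → no match — must start with `a`
7 → match
8 → no match — must start with `a`
9 → no match — must start with `a`
10. `babba` → no match — must start with `a`
Total matched: 4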